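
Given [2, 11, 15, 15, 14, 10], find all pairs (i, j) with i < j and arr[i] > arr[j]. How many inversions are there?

Finding inversions in [2, 11, 15, 15, 14, 10]:

(1, 5): arr[1]=11 > arr[5]=10
(2, 4): arr[2]=15 > arr[4]=14
(2, 5): arr[2]=15 > arr[5]=10
(3, 4): arr[3]=15 > arr[4]=14
(3, 5): arr[3]=15 > arr[5]=10
(4, 5): arr[4]=14 > arr[5]=10

Total inversions: 6

The array has 6 inversion(s): (1,5), (2,4), (2,5), (3,4), (3,5), (4,5). Each pair (i,j) satisfies i < j and arr[i] > arr[j].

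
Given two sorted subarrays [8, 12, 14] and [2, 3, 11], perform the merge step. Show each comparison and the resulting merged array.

Merging process:

Compare 8 vs 2: take 2 from right. Merged: [2]
Compare 8 vs 3: take 3 from right. Merged: [2, 3]
Compare 8 vs 11: take 8 from left. Merged: [2, 3, 8]
Compare 12 vs 11: take 11 from right. Merged: [2, 3, 8, 11]
Append remaining from left: [12, 14]. Merged: [2, 3, 8, 11, 12, 14]

Final merged array: [2, 3, 8, 11, 12, 14]
Total comparisons: 4

The merged array is [2, 3, 8, 11, 12, 14], requiring 4 comparisons. The merge step runs in O(n) time where n is the total number of elements.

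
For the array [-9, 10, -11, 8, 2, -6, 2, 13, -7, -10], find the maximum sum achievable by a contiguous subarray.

Using Kadane's algorithm on [-9, 10, -11, 8, 2, -6, 2, 13, -7, -10]:

Scanning through the array:
Position 1 (value 10): max_ending_here = 10, max_so_far = 10
Position 2 (value -11): max_ending_here = -1, max_so_far = 10
Position 3 (value 8): max_ending_here = 8, max_so_far = 10
Position 4 (value 2): max_ending_here = 10, max_so_far = 10
Position 5 (value -6): max_ending_here = 4, max_so_far = 10
Position 6 (value 2): max_ending_here = 6, max_so_far = 10
Position 7 (value 13): max_ending_here = 19, max_so_far = 19
Position 8 (value -7): max_ending_here = 12, max_so_far = 19
Position 9 (value -10): max_ending_here = 2, max_so_far = 19

Maximum subarray: [8, 2, -6, 2, 13]
Maximum sum: 19

The maximum subarray is [8, 2, -6, 2, 13] with sum 19. This subarray runs from index 3 to index 7.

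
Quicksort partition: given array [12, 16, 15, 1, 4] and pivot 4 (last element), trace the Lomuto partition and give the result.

Lomuto partition with pivot = 4:

Initial array: [12, 16, 15, 1, 4]

arr[0]=12 > 4: no swap
arr[1]=16 > 4: no swap
arr[2]=15 > 4: no swap
arr[3]=1 <= 4: swap with position 0, array becomes [1, 16, 15, 12, 4]

Place pivot at position 1: [1, 4, 15, 12, 16]
Pivot position: 1

After partitioning with pivot 4, the array becomes [1, 4, 15, 12, 16]. The pivot is placed at index 1. All elements to the left of the pivot are <= 4, and all elements to the right are > 4.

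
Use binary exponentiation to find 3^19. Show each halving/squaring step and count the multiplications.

Computing 3^19 by squaring (build up from 3^1; each line after the first costs one multiplication):

3^1 = 3
3^2 = (3^1)^2 = 3^2 = 9
3^4 = (3^2)^2 = 9^2 = 81
3^8 = (3^4)^2 = 81^2 = 6561
3^9 = 3 * 3^8 = 3 * 6561 = 19683
3^18 = (3^9)^2 = 19683^2 = 387420489
3^19 = 3 * 3^18 = 3 * 387420489 = 1162261467

Result: 1162261467
Multiplications needed: 6 (6 lines after 3^1)

3^19 = 1162261467. Using exponentiation by squaring, this requires 6 multiplications. The key idea: if the exponent is even, square the half-power; if odd, multiply by the base once.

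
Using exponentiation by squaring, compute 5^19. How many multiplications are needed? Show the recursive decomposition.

Computing 5^19 by squaring (build up from 5^1; each line after the first costs one multiplication):

5^1 = 5
5^2 = (5^1)^2 = 5^2 = 25
5^4 = (5^2)^2 = 25^2 = 625
5^8 = (5^4)^2 = 625^2 = 390625
5^9 = 5 * 5^8 = 5 * 390625 = 1953125
5^18 = (5^9)^2 = 1953125^2 = 3814697265625
5^19 = 5 * 5^18 = 5 * 3814697265625 = 19073486328125

Result: 19073486328125
Multiplications needed: 6 (6 lines after 5^1)

5^19 = 19073486328125. Using exponentiation by squaring, this requires 6 multiplications. The key idea: if the exponent is even, square the half-power; if odd, multiply by the base once.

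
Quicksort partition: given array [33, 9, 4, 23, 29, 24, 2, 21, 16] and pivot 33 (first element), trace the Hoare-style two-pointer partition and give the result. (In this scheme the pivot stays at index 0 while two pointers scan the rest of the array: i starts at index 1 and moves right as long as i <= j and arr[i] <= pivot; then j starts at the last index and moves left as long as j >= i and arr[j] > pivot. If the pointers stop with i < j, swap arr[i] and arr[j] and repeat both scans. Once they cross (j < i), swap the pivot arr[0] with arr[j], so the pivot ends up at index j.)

Hoare-style two-pointer partition with pivot = 33:

Initial array: [33, 9, 4, 23, 29, 24, 2, 21, 16]

Pointers start at i = 1, j = 8.
i ends at 9, j ends at 8: the pointers have crossed (j < i), so scanning stops.

Swap pivot arr[0] with arr[8] to place pivot at position 8: [16, 9, 4, 23, 29, 24, 2, 21, 33]
Pivot position: 8

After partitioning with pivot 33, the array becomes [16, 9, 4, 23, 29, 24, 2, 21, 33]. The pivot is placed at index 8. All elements to the left of the pivot are <= 33, and all elements to the right are > 33.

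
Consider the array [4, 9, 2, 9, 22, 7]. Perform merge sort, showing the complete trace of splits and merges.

Merge sort trace:

Split: [4, 9, 2, 9, 22, 7] -> [4, 9, 2] and [9, 22, 7]
  Split: [4, 9, 2] -> [4] and [9, 2]
    Split: [9, 2] -> [9] and [2]
    Merge: [9] + [2] -> [2, 9]
  Merge: [4] + [2, 9] -> [2, 4, 9]
  Split: [9, 22, 7] -> [9] and [22, 7]
    Split: [22, 7] -> [22] and [7]
    Merge: [22] + [7] -> [7, 22]
  Merge: [9] + [7, 22] -> [7, 9, 22]
Merge: [2, 4, 9] + [7, 9, 22] -> [2, 4, 7, 9, 9, 22]

Final sorted array: [2, 4, 7, 9, 9, 22]

The merge sort proceeds by recursively splitting the array and merging sorted halves.
After all merges, the sorted array is [2, 4, 7, 9, 9, 22].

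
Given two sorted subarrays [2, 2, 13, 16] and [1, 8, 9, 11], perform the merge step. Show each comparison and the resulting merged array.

Merging process:

Compare 2 vs 1: take 1 from right. Merged: [1]
Compare 2 vs 8: take 2 from left. Merged: [1, 2]
Compare 2 vs 8: take 2 from left. Merged: [1, 2, 2]
Compare 13 vs 8: take 8 from right. Merged: [1, 2, 2, 8]
Compare 13 vs 9: take 9 from right. Merged: [1, 2, 2, 8, 9]
Compare 13 vs 11: take 11 from right. Merged: [1, 2, 2, 8, 9, 11]
Append remaining from left: [13, 16]. Merged: [1, 2, 2, 8, 9, 11, 13, 16]

Final merged array: [1, 2, 2, 8, 9, 11, 13, 16]
Total comparisons: 6

The merged array is [1, 2, 2, 8, 9, 11, 13, 16], requiring 6 comparisons. The merge step runs in O(n) time where n is the total number of elements.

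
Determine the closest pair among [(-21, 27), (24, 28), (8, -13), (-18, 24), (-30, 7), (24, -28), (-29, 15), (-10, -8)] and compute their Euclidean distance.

Computing all pairwise distances among 8 points:

d((-21, 27), (24, 28)) = 45.0111
d((-21, 27), (8, -13)) = 49.4065
d((-21, 27), (-18, 24)) = 4.2426 <-- minimum
d((-21, 27), (-30, 7)) = 21.9317
d((-21, 27), (24, -28)) = 71.0634
d((-21, 27), (-29, 15)) = 14.4222
d((-21, 27), (-10, -8)) = 36.6879
d((24, 28), (8, -13)) = 44.0114
d((24, 28), (-18, 24)) = 42.19
d((24, 28), (-30, 7)) = 57.9396
d((24, 28), (24, -28)) = 56.0
d((24, 28), (-29, 15)) = 54.5711
d((24, 28), (-10, -8)) = 49.5177
d((8, -13), (-18, 24)) = 45.2217
d((8, -13), (-30, 7)) = 42.9418
d((8, -13), (24, -28)) = 21.9317
d((8, -13), (-29, 15)) = 46.4004
d((8, -13), (-10, -8)) = 18.6815
d((-18, 24), (-30, 7)) = 20.8087
d((-18, 24), (24, -28)) = 66.8431
d((-18, 24), (-29, 15)) = 14.2127
d((-18, 24), (-10, -8)) = 32.9848
d((-30, 7), (24, -28)) = 64.3506
d((-30, 7), (-29, 15)) = 8.0623
d((-30, 7), (-10, -8)) = 25.0
d((24, -28), (-29, 15)) = 68.2495
d((24, -28), (-10, -8)) = 39.4462
d((-29, 15), (-10, -8)) = 29.8329

Closest pair: (-21, 27) and (-18, 24) with distance 4.2426

The closest pair is (-21, 27) and (-18, 24) with Euclidean distance 4.2426. For 8 points, brute-force pairwise comparison is shown above. For large n, the divide-and-conquer algorithm (sort by x, recurse on halves, check the dividing strip) achieves O(n log n).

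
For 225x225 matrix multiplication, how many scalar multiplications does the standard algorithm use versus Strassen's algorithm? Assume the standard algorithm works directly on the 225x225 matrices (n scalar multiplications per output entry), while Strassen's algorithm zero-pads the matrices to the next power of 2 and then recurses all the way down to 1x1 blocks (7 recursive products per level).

Matrix multiplication for 225x225 matrices:

Strassen's algorithm requires power-of-2 dimensions. Pad 225x225 to 256x256 (next power of 2).

Standard algorithm: 225^3 = 11390625 multiplications
Strassen's algorithm: 7^(log2(256)) = 7^8 = 5764801 multiplications
Savings: 11390625 - 5764801 = 5625824 multiplications

Standard: 11390625 multiplications (225^3). Strassen: 5764801 multiplications (7^8, after padding to 256x256). Strassen reduces 8 recursive multiplications to 7 at each level.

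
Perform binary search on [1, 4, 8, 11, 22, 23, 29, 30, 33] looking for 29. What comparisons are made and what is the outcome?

Binary search for 29 in [1, 4, 8, 11, 22, 23, 29, 30, 33]:

lo=0, hi=8, mid=4, arr[mid]=22 -> 22 < 29, search right half
lo=5, hi=8, mid=6, arr[mid]=29 -> Found target at index 6!

Binary search finds 29 at index 6 after 2 comparisons. The search repeatedly halves the search space by comparing with the middle element.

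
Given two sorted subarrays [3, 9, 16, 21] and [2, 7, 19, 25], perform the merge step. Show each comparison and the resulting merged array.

Merging process:

Compare 3 vs 2: take 2 from right. Merged: [2]
Compare 3 vs 7: take 3 from left. Merged: [2, 3]
Compare 9 vs 7: take 7 from right. Merged: [2, 3, 7]
Compare 9 vs 19: take 9 from left. Merged: [2, 3, 7, 9]
Compare 16 vs 19: take 16 from left. Merged: [2, 3, 7, 9, 16]
Compare 21 vs 19: take 19 from right. Merged: [2, 3, 7, 9, 16, 19]
Compare 21 vs 25: take 21 from left. Merged: [2, 3, 7, 9, 16, 19, 21]
Append remaining from right: [25]. Merged: [2, 3, 7, 9, 16, 19, 21, 25]

Final merged array: [2, 3, 7, 9, 16, 19, 21, 25]
Total comparisons: 7

The merged array is [2, 3, 7, 9, 16, 19, 21, 25], requiring 7 comparisons. The merge step runs in O(n) time where n is the total number of elements.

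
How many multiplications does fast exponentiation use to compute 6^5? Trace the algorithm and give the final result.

Computing 6^5 by squaring (build up from 6^1; each line after the first costs one multiplication):

6^1 = 6
6^2 = (6^1)^2 = 6^2 = 36
6^4 = (6^2)^2 = 36^2 = 1296
6^5 = 6 * 6^4 = 6 * 1296 = 7776

Result: 7776
Multiplications needed: 3 (3 lines after 6^1)

6^5 = 7776. Using exponentiation by squaring, this requires 3 multiplications. The key idea: if the exponent is even, square the half-power; if odd, multiply by the base once.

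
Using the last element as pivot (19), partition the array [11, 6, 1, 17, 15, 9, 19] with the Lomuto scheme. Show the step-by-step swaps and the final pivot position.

Lomuto partition with pivot = 19:

Initial array: [11, 6, 1, 17, 15, 9, 19]

arr[0]=11 <= 19: swap with position 0, array becomes [11, 6, 1, 17, 15, 9, 19]
arr[1]=6 <= 19: swap with position 1, array becomes [11, 6, 1, 17, 15, 9, 19]
arr[2]=1 <= 19: swap with position 2, array becomes [11, 6, 1, 17, 15, 9, 19]
arr[3]=17 <= 19: swap with position 3, array becomes [11, 6, 1, 17, 15, 9, 19]
arr[4]=15 <= 19: swap with position 4, array becomes [11, 6, 1, 17, 15, 9, 19]
arr[5]=9 <= 19: swap with position 5, array becomes [11, 6, 1, 17, 15, 9, 19]

Place pivot at position 6: [11, 6, 1, 17, 15, 9, 19]
Pivot position: 6

After partitioning with pivot 19, the array becomes [11, 6, 1, 17, 15, 9, 19]. The pivot is placed at index 6. All elements to the left of the pivot are <= 19, and all elements to the right are > 19.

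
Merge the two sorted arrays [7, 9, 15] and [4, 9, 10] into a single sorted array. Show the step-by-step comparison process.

Merging process:

Compare 7 vs 4: take 4 from right. Merged: [4]
Compare 7 vs 9: take 7 from left. Merged: [4, 7]
Compare 9 vs 9: take 9 from left. Merged: [4, 7, 9]
Compare 15 vs 9: take 9 from right. Merged: [4, 7, 9, 9]
Compare 15 vs 10: take 10 from right. Merged: [4, 7, 9, 9, 10]
Append remaining from left: [15]. Merged: [4, 7, 9, 9, 10, 15]

Final merged array: [4, 7, 9, 9, 10, 15]
Total comparisons: 5

The merged array is [4, 7, 9, 9, 10, 15], requiring 5 comparisons. The merge step runs in O(n) time where n is the total number of elements.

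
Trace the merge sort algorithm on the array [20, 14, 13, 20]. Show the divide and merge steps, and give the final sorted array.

Merge sort trace:

Split: [20, 14, 13, 20] -> [20, 14] and [13, 20]
  Split: [20, 14] -> [20] and [14]
  Merge: [20] + [14] -> [14, 20]
  Split: [13, 20] -> [13] and [20]
  Merge: [13] + [20] -> [13, 20]
Merge: [14, 20] + [13, 20] -> [13, 14, 20, 20]

Final sorted array: [13, 14, 20, 20]

The merge sort proceeds by recursively splitting the array and merging sorted halves.
After all merges, the sorted array is [13, 14, 20, 20].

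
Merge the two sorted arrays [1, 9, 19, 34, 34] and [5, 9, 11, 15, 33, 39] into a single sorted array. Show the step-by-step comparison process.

Merging process:

Compare 1 vs 5: take 1 from left. Merged: [1]
Compare 9 vs 5: take 5 from right. Merged: [1, 5]
Compare 9 vs 9: take 9 from left. Merged: [1, 5, 9]
Compare 19 vs 9: take 9 from right. Merged: [1, 5, 9, 9]
Compare 19 vs 11: take 11 from right. Merged: [1, 5, 9, 9, 11]
Compare 19 vs 15: take 15 from right. Merged: [1, 5, 9, 9, 11, 15]
Compare 19 vs 33: take 19 from left. Merged: [1, 5, 9, 9, 11, 15, 19]
Compare 34 vs 33: take 33 from right. Merged: [1, 5, 9, 9, 11, 15, 19, 33]
Compare 34 vs 39: take 34 from left. Merged: [1, 5, 9, 9, 11, 15, 19, 33, 34]
Compare 34 vs 39: take 34 from left. Merged: [1, 5, 9, 9, 11, 15, 19, 33, 34, 34]
Append remaining from right: [39]. Merged: [1, 5, 9, 9, 11, 15, 19, 33, 34, 34, 39]

Final merged array: [1, 5, 9, 9, 11, 15, 19, 33, 34, 34, 39]
Total comparisons: 10

The merged array is [1, 5, 9, 9, 11, 15, 19, 33, 34, 34, 39], requiring 10 comparisons. The merge step runs in O(n) time where n is the total number of elements.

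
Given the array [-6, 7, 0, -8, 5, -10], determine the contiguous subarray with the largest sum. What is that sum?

Using Kadane's algorithm on [-6, 7, 0, -8, 5, -10]:

Scanning through the array:
Position 1 (value 7): max_ending_here = 7, max_so_far = 7
Position 2 (value 0): max_ending_here = 7, max_so_far = 7
Position 3 (value -8): max_ending_here = -1, max_so_far = 7
Position 4 (value 5): max_ending_here = 5, max_so_far = 7
Position 5 (value -10): max_ending_here = -5, max_so_far = 7

Maximum subarray: [7]
Maximum sum: 7

The maximum subarray is [7] with sum 7. This subarray runs from index 1 to index 1.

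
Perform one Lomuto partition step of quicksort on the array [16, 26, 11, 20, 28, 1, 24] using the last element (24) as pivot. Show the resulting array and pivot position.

Lomuto partition with pivot = 24:

Initial array: [16, 26, 11, 20, 28, 1, 24]

arr[0]=16 <= 24: swap with position 0, array becomes [16, 26, 11, 20, 28, 1, 24]
arr[1]=26 > 24: no swap
arr[2]=11 <= 24: swap with position 1, array becomes [16, 11, 26, 20, 28, 1, 24]
arr[3]=20 <= 24: swap with position 2, array becomes [16, 11, 20, 26, 28, 1, 24]
arr[4]=28 > 24: no swap
arr[5]=1 <= 24: swap with position 3, array becomes [16, 11, 20, 1, 28, 26, 24]

Place pivot at position 4: [16, 11, 20, 1, 24, 26, 28]
Pivot position: 4

After partitioning with pivot 24, the array becomes [16, 11, 20, 1, 24, 26, 28]. The pivot is placed at index 4. All elements to the left of the pivot are <= 24, and all elements to the right are > 24.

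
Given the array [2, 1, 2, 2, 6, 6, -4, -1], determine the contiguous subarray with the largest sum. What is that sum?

Using Kadane's algorithm on [2, 1, 2, 2, 6, 6, -4, -1]:

Scanning through the array:
Position 1 (value 1): max_ending_here = 3, max_so_far = 3
Position 2 (value 2): max_ending_here = 5, max_so_far = 5
Position 3 (value 2): max_ending_here = 7, max_so_far = 7
Position 4 (value 6): max_ending_here = 13, max_so_far = 13
Position 5 (value 6): max_ending_here = 19, max_so_far = 19
Position 6 (value -4): max_ending_here = 15, max_so_far = 19
Position 7 (value -1): max_ending_here = 14, max_so_far = 19

Maximum subarray: [2, 1, 2, 2, 6, 6]
Maximum sum: 19

The maximum subarray is [2, 1, 2, 2, 6, 6] with sum 19. This subarray runs from index 0 to index 5.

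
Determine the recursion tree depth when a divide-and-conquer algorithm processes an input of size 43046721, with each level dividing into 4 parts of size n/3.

For divide and conquer with division factor 3:

Problem sizes at each level:
Level 0: 43046721
Level 1: 14348907
Level 2: 4782969
Level 3: 1594323
Level 4: 531441
Level 5: 177147
Level 6: 59049
Level 7: 19683
Level 8: 6561
Level 9: 2187
Level 10: 729
Level 11: 243
Level 12: 81
Level 13: 27
Level 14: 9
Level 15: 3
Level 16: 1

The root is level 0 and the size-1 base case is level 16 (the tree spans levels 0 through 16, i.e. 17 levels counting the root), so the depth is the number of divisions: log_3(43046721) = 16

The recursion tree depth is log_3(43046721) = 16. At each level, the problem size is divided by 3, so it takes 16 divisions to reduce to a base case of size 1. The algorithm makes 4 recursive calls at each level.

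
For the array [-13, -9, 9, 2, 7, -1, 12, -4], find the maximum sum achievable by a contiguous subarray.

Using Kadane's algorithm on [-13, -9, 9, 2, 7, -1, 12, -4]:

Scanning through the array:
Position 1 (value -9): max_ending_here = -9, max_so_far = -9
Position 2 (value 9): max_ending_here = 9, max_so_far = 9
Position 3 (value 2): max_ending_here = 11, max_so_far = 11
Position 4 (value 7): max_ending_here = 18, max_so_far = 18
Position 5 (value -1): max_ending_here = 17, max_so_far = 18
Position 6 (value 12): max_ending_here = 29, max_so_far = 29
Position 7 (value -4): max_ending_here = 25, max_so_far = 29

Maximum subarray: [9, 2, 7, -1, 12]
Maximum sum: 29

The maximum subarray is [9, 2, 7, -1, 12] with sum 29. This subarray runs from index 2 to index 6.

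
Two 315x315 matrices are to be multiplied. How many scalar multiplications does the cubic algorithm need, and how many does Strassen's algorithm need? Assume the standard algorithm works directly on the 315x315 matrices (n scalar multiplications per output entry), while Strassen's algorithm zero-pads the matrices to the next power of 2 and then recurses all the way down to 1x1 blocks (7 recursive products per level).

Matrix multiplication for 315x315 matrices:

Strassen's algorithm requires power-of-2 dimensions. Pad 315x315 to 512x512 (next power of 2).

Standard algorithm: 315^3 = 31255875 multiplications
Strassen's algorithm: 7^(log2(512)) = 7^9 = 40353607 multiplications
Difference: 31255875 - 40353607 = -9097732 (Strassen uses MORE here due to padding overhead — for small or just-over-power-of-2 n, padding can outweigh the per-level savings)

Standard: 31255875 multiplications (315^3). Strassen: 40353607 multiplications (7^9, after padding to 512x512). Strassen reduces 8 recursive multiplications to 7 at each level.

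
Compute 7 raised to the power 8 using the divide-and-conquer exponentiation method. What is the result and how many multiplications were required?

Computing 7^8 by squaring (build up from 7^1; each line after the first costs one multiplication):

7^1 = 7
7^2 = (7^1)^2 = 7^2 = 49
7^4 = (7^2)^2 = 49^2 = 2401
7^8 = (7^4)^2 = 2401^2 = 5764801

Result: 5764801
Multiplications needed: 3 (3 lines after 7^1)

7^8 = 5764801. Using exponentiation by squaring, this requires 3 multiplications. The key idea: if the exponent is even, square the half-power; if odd, multiply by the base once.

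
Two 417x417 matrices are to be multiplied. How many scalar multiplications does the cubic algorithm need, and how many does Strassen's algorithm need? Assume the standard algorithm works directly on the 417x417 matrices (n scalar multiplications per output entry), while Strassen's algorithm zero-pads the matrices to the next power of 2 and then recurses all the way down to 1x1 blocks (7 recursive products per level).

Matrix multiplication for 417x417 matrices:

Strassen's algorithm requires power-of-2 dimensions. Pad 417x417 to 512x512 (next power of 2).

Standard algorithm: 417^3 = 72511713 multiplications
Strassen's algorithm: 7^(log2(512)) = 7^9 = 40353607 multiplications
Savings: 72511713 - 40353607 = 32158106 multiplications

Standard: 72511713 multiplications (417^3). Strassen: 40353607 multiplications (7^9, after padding to 512x512). Strassen reduces 8 recursive multiplications to 7 at each level.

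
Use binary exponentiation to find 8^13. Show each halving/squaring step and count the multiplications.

Computing 8^13 by squaring (build up from 8^1; each line after the first costs one multiplication):

8^1 = 8
8^2 = (8^1)^2 = 8^2 = 64
8^3 = 8 * 8^2 = 8 * 64 = 512
8^6 = (8^3)^2 = 512^2 = 262144
8^12 = (8^6)^2 = 262144^2 = 68719476736
8^13 = 8 * 8^12 = 8 * 68719476736 = 549755813888

Result: 549755813888
Multiplications needed: 5 (5 lines after 8^1)

8^13 = 549755813888. Using exponentiation by squaring, this requires 5 multiplications. The key idea: if the exponent is even, square the half-power; if odd, multiply by the base once.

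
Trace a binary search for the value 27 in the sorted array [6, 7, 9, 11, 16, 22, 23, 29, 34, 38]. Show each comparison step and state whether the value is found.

Binary search for 27 in [6, 7, 9, 11, 16, 22, 23, 29, 34, 38]:

lo=0, hi=9, mid=4, arr[mid]=16 -> 16 < 27, search right half
lo=5, hi=9, mid=7, arr[mid]=29 -> 29 > 27, search left half
lo=5, hi=6, mid=5, arr[mid]=22 -> 22 < 27, search right half
lo=6, hi=6, mid=6, arr[mid]=23 -> 23 < 27, search right half
lo=7 > hi=6, target 27 not found

Binary search determines that 27 is not in the array after 4 comparisons. The search space was exhausted without finding the target.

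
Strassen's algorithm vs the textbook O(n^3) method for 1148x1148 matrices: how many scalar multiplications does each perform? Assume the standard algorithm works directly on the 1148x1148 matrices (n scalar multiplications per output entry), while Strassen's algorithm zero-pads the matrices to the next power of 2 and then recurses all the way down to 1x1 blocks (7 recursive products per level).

Matrix multiplication for 1148x1148 matrices:

Strassen's algorithm requires power-of-2 dimensions. Pad 1148x1148 to 2048x2048 (next power of 2).

Standard algorithm: 1148^3 = 1512953792 multiplications
Strassen's algorithm: 7^(log2(2048)) = 7^11 = 1977326743 multiplications
Difference: 1512953792 - 1977326743 = -464372951 (Strassen uses MORE here due to padding overhead — for small or just-over-power-of-2 n, padding can outweigh the per-level savings)

Standard: 1512953792 multiplications (1148^3). Strassen: 1977326743 multiplications (7^11, after padding to 2048x2048). Strassen reduces 8 recursive multiplications to 7 at each level.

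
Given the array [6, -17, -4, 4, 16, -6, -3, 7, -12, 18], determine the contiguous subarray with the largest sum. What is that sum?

Using Kadane's algorithm on [6, -17, -4, 4, 16, -6, -3, 7, -12, 18]:

Scanning through the array:
Position 1 (value -17): max_ending_here = -11, max_so_far = 6
Position 2 (value -4): max_ending_here = -4, max_so_far = 6
Position 3 (value 4): max_ending_here = 4, max_so_far = 6
Position 4 (value 16): max_ending_here = 20, max_so_far = 20
Position 5 (value -6): max_ending_here = 14, max_so_far = 20
Position 6 (value -3): max_ending_here = 11, max_so_far = 20
Position 7 (value 7): max_ending_here = 18, max_so_far = 20
Position 8 (value -12): max_ending_here = 6, max_so_far = 20
Position 9 (value 18): max_ending_here = 24, max_so_far = 24

Maximum subarray: [4, 16, -6, -3, 7, -12, 18]
Maximum sum: 24

The maximum subarray is [4, 16, -6, -3, 7, -12, 18] with sum 24. This subarray runs from index 3 to index 9.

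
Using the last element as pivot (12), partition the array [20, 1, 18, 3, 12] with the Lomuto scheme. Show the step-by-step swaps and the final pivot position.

Lomuto partition with pivot = 12:

Initial array: [20, 1, 18, 3, 12]

arr[0]=20 > 12: no swap
arr[1]=1 <= 12: swap with position 0, array becomes [1, 20, 18, 3, 12]
arr[2]=18 > 12: no swap
arr[3]=3 <= 12: swap with position 1, array becomes [1, 3, 18, 20, 12]

Place pivot at position 2: [1, 3, 12, 20, 18]
Pivot position: 2

After partitioning with pivot 12, the array becomes [1, 3, 12, 20, 18]. The pivot is placed at index 2. All elements to the left of the pivot are <= 12, and all elements to the right are > 12.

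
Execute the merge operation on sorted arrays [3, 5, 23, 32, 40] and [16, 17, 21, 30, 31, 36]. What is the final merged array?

Merging process:

Compare 3 vs 16: take 3 from left. Merged: [3]
Compare 5 vs 16: take 5 from left. Merged: [3, 5]
Compare 23 vs 16: take 16 from right. Merged: [3, 5, 16]
Compare 23 vs 17: take 17 from right. Merged: [3, 5, 16, 17]
Compare 23 vs 21: take 21 from right. Merged: [3, 5, 16, 17, 21]
Compare 23 vs 30: take 23 from left. Merged: [3, 5, 16, 17, 21, 23]
Compare 32 vs 30: take 30 from right. Merged: [3, 5, 16, 17, 21, 23, 30]
Compare 32 vs 31: take 31 from right. Merged: [3, 5, 16, 17, 21, 23, 30, 31]
Compare 32 vs 36: take 32 from left. Merged: [3, 5, 16, 17, 21, 23, 30, 31, 32]
Compare 40 vs 36: take 36 from right. Merged: [3, 5, 16, 17, 21, 23, 30, 31, 32, 36]
Append remaining from left: [40]. Merged: [3, 5, 16, 17, 21, 23, 30, 31, 32, 36, 40]

Final merged array: [3, 5, 16, 17, 21, 23, 30, 31, 32, 36, 40]
Total comparisons: 10

The merged array is [3, 5, 16, 17, 21, 23, 30, 31, 32, 36, 40], requiring 10 comparisons. The merge step runs in O(n) time where n is the total number of elements.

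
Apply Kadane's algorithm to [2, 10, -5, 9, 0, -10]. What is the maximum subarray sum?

Using Kadane's algorithm on [2, 10, -5, 9, 0, -10]:

Scanning through the array:
Position 1 (value 10): max_ending_here = 12, max_so_far = 12
Position 2 (value -5): max_ending_here = 7, max_so_far = 12
Position 3 (value 9): max_ending_here = 16, max_so_far = 16
Position 4 (value 0): max_ending_here = 16, max_so_far = 16
Position 5 (value -10): max_ending_here = 6, max_so_far = 16

Maximum subarray: [2, 10, -5, 9]
Maximum sum: 16

The maximum subarray is [2, 10, -5, 9] with sum 16. This subarray runs from index 0 to index 3.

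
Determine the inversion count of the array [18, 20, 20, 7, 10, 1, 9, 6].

Finding inversions in [18, 20, 20, 7, 10, 1, 9, 6]:

(0, 3): arr[0]=18 > arr[3]=7
(0, 4): arr[0]=18 > arr[4]=10
(0, 5): arr[0]=18 > arr[5]=1
(0, 6): arr[0]=18 > arr[6]=9
(0, 7): arr[0]=18 > arr[7]=6
(1, 3): arr[1]=20 > arr[3]=7
(1, 4): arr[1]=20 > arr[4]=10
(1, 5): arr[1]=20 > arr[5]=1
(1, 6): arr[1]=20 > arr[6]=9
(1, 7): arr[1]=20 > arr[7]=6
(2, 3): arr[2]=20 > arr[3]=7
(2, 4): arr[2]=20 > arr[4]=10
(2, 5): arr[2]=20 > arr[5]=1
(2, 6): arr[2]=20 > arr[6]=9
(2, 7): arr[2]=20 > arr[7]=6
(3, 5): arr[3]=7 > arr[5]=1
(3, 7): arr[3]=7 > arr[7]=6
(4, 5): arr[4]=10 > arr[5]=1
(4, 6): arr[4]=10 > arr[6]=9
(4, 7): arr[4]=10 > arr[7]=6
(6, 7): arr[6]=9 > arr[7]=6

Total inversions: 21

The array has 21 inversion(s): (0,3), (0,4), (0,5), (0,6), (0,7), (1,3), (1,4), (1,5), (1,6), (1,7), (2,3), (2,4), (2,5), (2,6), (2,7), (3,5), (3,7), (4,5), (4,6), (4,7), (6,7). Each pair (i,j) satisfies i < j and arr[i] > arr[j].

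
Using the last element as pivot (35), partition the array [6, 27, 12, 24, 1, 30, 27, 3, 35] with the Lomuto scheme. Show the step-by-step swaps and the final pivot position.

Lomuto partition with pivot = 35:

Initial array: [6, 27, 12, 24, 1, 30, 27, 3, 35]

arr[0]=6 <= 35: swap with position 0, array becomes [6, 27, 12, 24, 1, 30, 27, 3, 35]
arr[1]=27 <= 35: swap with position 1, array becomes [6, 27, 12, 24, 1, 30, 27, 3, 35]
arr[2]=12 <= 35: swap with position 2, array becomes [6, 27, 12, 24, 1, 30, 27, 3, 35]
arr[3]=24 <= 35: swap with position 3, array becomes [6, 27, 12, 24, 1, 30, 27, 3, 35]
arr[4]=1 <= 35: swap with position 4, array becomes [6, 27, 12, 24, 1, 30, 27, 3, 35]
arr[5]=30 <= 35: swap with position 5, array becomes [6, 27, 12, 24, 1, 30, 27, 3, 35]
arr[6]=27 <= 35: swap with position 6, array becomes [6, 27, 12, 24, 1, 30, 27, 3, 35]
arr[7]=3 <= 35: swap with position 7, array becomes [6, 27, 12, 24, 1, 30, 27, 3, 35]

Place pivot at position 8: [6, 27, 12, 24, 1, 30, 27, 3, 35]
Pivot position: 8

After partitioning with pivot 35, the array becomes [6, 27, 12, 24, 1, 30, 27, 3, 35]. The pivot is placed at index 8. All elements to the left of the pivot are <= 35, and all elements to the right are > 35.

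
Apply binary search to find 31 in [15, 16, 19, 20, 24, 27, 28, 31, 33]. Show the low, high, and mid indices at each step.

Binary search for 31 in [15, 16, 19, 20, 24, 27, 28, 31, 33]:

lo=0, hi=8, mid=4, arr[mid]=24 -> 24 < 31, search right half
lo=5, hi=8, mid=6, arr[mid]=28 -> 28 < 31, search right half
lo=7, hi=8, mid=7, arr[mid]=31 -> Found target at index 7!

Binary search finds 31 at index 7 after 3 comparisons. The search repeatedly halves the search space by comparing with the middle element.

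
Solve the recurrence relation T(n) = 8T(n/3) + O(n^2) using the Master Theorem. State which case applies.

Master Theorem for T(n) = 8T(n/3) + O(n^2):

a = 8, b = 3, c = 2
log_b(a) = log_3(8) = 1.8928

Case 3: c = 2 > log_3(8) = 1.8928
T(n) = O(n^2) = O(n^2)

For T(n) = 8T(n/3) + O(n^2): log_3(8) = 1.8928. This is Case 3 of the Master Theorem (c > log_b(a), work dominated by root), giving O(n^2).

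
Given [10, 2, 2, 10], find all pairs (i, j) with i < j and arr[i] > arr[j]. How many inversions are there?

Finding inversions in [10, 2, 2, 10]:

(0, 1): arr[0]=10 > arr[1]=2
(0, 2): arr[0]=10 > arr[2]=2

Total inversions: 2

The array has 2 inversion(s): (0,1), (0,2). Each pair (i,j) satisfies i < j and arr[i] > arr[j].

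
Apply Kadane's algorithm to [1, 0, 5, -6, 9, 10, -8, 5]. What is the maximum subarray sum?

Using Kadane's algorithm on [1, 0, 5, -6, 9, 10, -8, 5]:

Scanning through the array:
Position 1 (value 0): max_ending_here = 1, max_so_far = 1
Position 2 (value 5): max_ending_here = 6, max_so_far = 6
Position 3 (value -6): max_ending_here = 0, max_so_far = 6
Position 4 (value 9): max_ending_here = 9, max_so_far = 9
Position 5 (value 10): max_ending_here = 19, max_so_far = 19
Position 6 (value -8): max_ending_here = 11, max_so_far = 19
Position 7 (value 5): max_ending_here = 16, max_so_far = 19

Maximum subarray: [1, 0, 5, -6, 9, 10]
Maximum sum: 19

The maximum subarray is [1, 0, 5, -6, 9, 10] with sum 19. This subarray runs from index 0 to index 5.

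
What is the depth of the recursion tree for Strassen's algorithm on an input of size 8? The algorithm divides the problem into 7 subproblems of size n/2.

For divide and conquer with division factor 2:

Problem sizes at each level:
Level 0: 8
Level 1: 4
Level 2: 2
Level 3: 1

The root is level 0 and the size-1 base case is level 3 (the tree spans levels 0 through 3, i.e. 4 levels counting the root), so the depth is the number of divisions: log_2(8) = 3

The recursion tree depth is log_2(8) = 3. At each level, the problem size is divided by 2, so it takes 3 divisions to reduce to a base case of size 1. The algorithm makes 7 recursive calls at each level.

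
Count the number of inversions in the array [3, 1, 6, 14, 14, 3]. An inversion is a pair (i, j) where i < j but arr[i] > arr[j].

Finding inversions in [3, 1, 6, 14, 14, 3]:

(0, 1): arr[0]=3 > arr[1]=1
(2, 5): arr[2]=6 > arr[5]=3
(3, 5): arr[3]=14 > arr[5]=3
(4, 5): arr[4]=14 > arr[5]=3

Total inversions: 4

The array has 4 inversion(s): (0,1), (2,5), (3,5), (4,5). Each pair (i,j) satisfies i < j and arr[i] > arr[j].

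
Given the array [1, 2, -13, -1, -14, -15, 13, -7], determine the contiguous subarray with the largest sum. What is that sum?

Using Kadane's algorithm on [1, 2, -13, -1, -14, -15, 13, -7]:

Scanning through the array:
Position 1 (value 2): max_ending_here = 3, max_so_far = 3
Position 2 (value -13): max_ending_here = -10, max_so_far = 3
Position 3 (value -1): max_ending_here = -1, max_so_far = 3
Position 4 (value -14): max_ending_here = -14, max_so_far = 3
Position 5 (value -15): max_ending_here = -15, max_so_far = 3
Position 6 (value 13): max_ending_here = 13, max_so_far = 13
Position 7 (value -7): max_ending_here = 6, max_so_far = 13

Maximum subarray: [13]
Maximum sum: 13

The maximum subarray is [13] with sum 13. This subarray runs from index 6 to index 6.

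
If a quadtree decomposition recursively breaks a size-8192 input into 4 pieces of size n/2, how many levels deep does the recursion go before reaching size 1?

For divide and conquer with division factor 2:

Problem sizes at each level:
Level 0: 8192
Level 1: 4096
Level 2: 2048
Level 3: 1024
Level 4: 512
Level 5: 256
Level 6: 128
Level 7: 64
Level 8: 32
Level 9: 16
Level 10: 8
Level 11: 4
Level 12: 2
Level 13: 1

The root is level 0 and the size-1 base case is level 13 (the tree spans levels 0 through 13, i.e. 14 levels counting the root), so the depth is the number of divisions: log_2(8192) = 13

The recursion tree depth is log_2(8192) = 13. At each level, the problem size is divided by 2, so it takes 13 divisions to reduce to a base case of size 1. The algorithm makes 4 recursive calls at each level.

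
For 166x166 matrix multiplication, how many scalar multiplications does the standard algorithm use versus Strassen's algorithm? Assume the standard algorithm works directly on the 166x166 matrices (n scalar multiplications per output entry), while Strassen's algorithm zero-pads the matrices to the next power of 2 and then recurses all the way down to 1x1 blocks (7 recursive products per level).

Matrix multiplication for 166x166 matrices:

Strassen's algorithm requires power-of-2 dimensions. Pad 166x166 to 256x256 (next power of 2).

Standard algorithm: 166^3 = 4574296 multiplications
Strassen's algorithm: 7^(log2(256)) = 7^8 = 5764801 multiplications
Difference: 4574296 - 5764801 = -1190505 (Strassen uses MORE here due to padding overhead — for small or just-over-power-of-2 n, padding can outweigh the per-level savings)

Standard: 4574296 multiplications (166^3). Strassen: 5764801 multiplications (7^8, after padding to 256x256). Strassen reduces 8 recursive multiplications to 7 at each level.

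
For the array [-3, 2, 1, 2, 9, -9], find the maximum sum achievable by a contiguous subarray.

Using Kadane's algorithm on [-3, 2, 1, 2, 9, -9]:

Scanning through the array:
Position 1 (value 2): max_ending_here = 2, max_so_far = 2
Position 2 (value 1): max_ending_here = 3, max_so_far = 3
Position 3 (value 2): max_ending_here = 5, max_so_far = 5
Position 4 (value 9): max_ending_here = 14, max_so_far = 14
Position 5 (value -9): max_ending_here = 5, max_so_far = 14

Maximum subarray: [2, 1, 2, 9]
Maximum sum: 14

The maximum subarray is [2, 1, 2, 9] with sum 14. This subarray runs from index 1 to index 4.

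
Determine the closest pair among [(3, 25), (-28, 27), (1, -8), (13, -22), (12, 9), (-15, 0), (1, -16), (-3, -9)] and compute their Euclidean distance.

Computing all pairwise distances among 8 points:

d((3, 25), (-28, 27)) = 31.0644
d((3, 25), (1, -8)) = 33.0606
d((3, 25), (13, -22)) = 48.0521
d((3, 25), (12, 9)) = 18.3576
d((3, 25), (-15, 0)) = 30.8058
d((3, 25), (1, -16)) = 41.0488
d((3, 25), (-3, -9)) = 34.5254
d((-28, 27), (1, -8)) = 45.4533
d((-28, 27), (13, -22)) = 63.8905
d((-28, 27), (12, 9)) = 43.8634
d((-28, 27), (-15, 0)) = 29.9666
d((-28, 27), (1, -16)) = 51.8652
d((-28, 27), (-3, -9)) = 43.8292
d((1, -8), (13, -22)) = 18.4391
d((1, -8), (12, 9)) = 20.2485
d((1, -8), (-15, 0)) = 17.8885
d((1, -8), (1, -16)) = 8.0
d((1, -8), (-3, -9)) = 4.1231 <-- minimum
d((13, -22), (12, 9)) = 31.0161
d((13, -22), (-15, 0)) = 35.609
d((13, -22), (1, -16)) = 13.4164
d((13, -22), (-3, -9)) = 20.6155
d((12, 9), (-15, 0)) = 28.4605
d((12, 9), (1, -16)) = 27.313
d((12, 9), (-3, -9)) = 23.4307
d((-15, 0), (1, -16)) = 22.6274
d((-15, 0), (-3, -9)) = 15.0
d((1, -16), (-3, -9)) = 8.0623

Closest pair: (1, -8) and (-3, -9) with distance 4.1231

The closest pair is (1, -8) and (-3, -9) with Euclidean distance 4.1231. For 8 points, brute-force pairwise comparison is shown above. For large n, the divide-and-conquer algorithm (sort by x, recurse on halves, check the dividing strip) achieves O(n log n).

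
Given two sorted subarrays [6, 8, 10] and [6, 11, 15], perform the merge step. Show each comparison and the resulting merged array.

Merging process:

Compare 6 vs 6: take 6 from left. Merged: [6]
Compare 8 vs 6: take 6 from right. Merged: [6, 6]
Compare 8 vs 11: take 8 from left. Merged: [6, 6, 8]
Compare 10 vs 11: take 10 from left. Merged: [6, 6, 8, 10]
Append remaining from right: [11, 15]. Merged: [6, 6, 8, 10, 11, 15]

Final merged array: [6, 6, 8, 10, 11, 15]
Total comparisons: 4

The merged array is [6, 6, 8, 10, 11, 15], requiring 4 comparisons. The merge step runs in O(n) time where n is the total number of elements.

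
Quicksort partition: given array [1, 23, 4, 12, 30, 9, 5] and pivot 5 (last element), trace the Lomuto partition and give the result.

Lomuto partition with pivot = 5:

Initial array: [1, 23, 4, 12, 30, 9, 5]

arr[0]=1 <= 5: swap with position 0, array becomes [1, 23, 4, 12, 30, 9, 5]
arr[1]=23 > 5: no swap
arr[2]=4 <= 5: swap with position 1, array becomes [1, 4, 23, 12, 30, 9, 5]
arr[3]=12 > 5: no swap
arr[4]=30 > 5: no swap
arr[5]=9 > 5: no swap

Place pivot at position 2: [1, 4, 5, 12, 30, 9, 23]
Pivot position: 2

After partitioning with pivot 5, the array becomes [1, 4, 5, 12, 30, 9, 23]. The pivot is placed at index 2. All elements to the left of the pivot are <= 5, and all elements to the right are > 5.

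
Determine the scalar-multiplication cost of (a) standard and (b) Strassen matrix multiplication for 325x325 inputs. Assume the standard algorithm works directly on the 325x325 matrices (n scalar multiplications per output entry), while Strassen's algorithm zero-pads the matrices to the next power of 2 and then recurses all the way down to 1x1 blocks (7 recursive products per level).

Matrix multiplication for 325x325 matrices:

Strassen's algorithm requires power-of-2 dimensions. Pad 325x325 to 512x512 (next power of 2).

Standard algorithm: 325^3 = 34328125 multiplications
Strassen's algorithm: 7^(log2(512)) = 7^9 = 40353607 multiplications
Difference: 34328125 - 40353607 = -6025482 (Strassen uses MORE here due to padding overhead — for small or just-over-power-of-2 n, padding can outweigh the per-level savings)

Standard: 34328125 multiplications (325^3). Strassen: 40353607 multiplications (7^9, after padding to 512x512). Strassen reduces 8 recursive multiplications to 7 at each level.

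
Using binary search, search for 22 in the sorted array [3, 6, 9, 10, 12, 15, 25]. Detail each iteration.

Binary search for 22 in [3, 6, 9, 10, 12, 15, 25]:

lo=0, hi=6, mid=3, arr[mid]=10 -> 10 < 22, search right half
lo=4, hi=6, mid=5, arr[mid]=15 -> 15 < 22, search right half
lo=6, hi=6, mid=6, arr[mid]=25 -> 25 > 22, search left half
lo=6 > hi=5, target 22 not found

Binary search determines that 22 is not in the array after 3 comparisons. The search space was exhausted without finding the target.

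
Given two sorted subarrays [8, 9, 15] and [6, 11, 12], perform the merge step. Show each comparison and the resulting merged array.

Merging process:

Compare 8 vs 6: take 6 from right. Merged: [6]
Compare 8 vs 11: take 8 from left. Merged: [6, 8]
Compare 9 vs 11: take 9 from left. Merged: [6, 8, 9]
Compare 15 vs 11: take 11 from right. Merged: [6, 8, 9, 11]
Compare 15 vs 12: take 12 from right. Merged: [6, 8, 9, 11, 12]
Append remaining from left: [15]. Merged: [6, 8, 9, 11, 12, 15]

Final merged array: [6, 8, 9, 11, 12, 15]
Total comparisons: 5

The merged array is [6, 8, 9, 11, 12, 15], requiring 5 comparisons. The merge step runs in O(n) time where n is the total number of elements.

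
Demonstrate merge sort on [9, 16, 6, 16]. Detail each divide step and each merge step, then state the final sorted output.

Merge sort trace:

Split: [9, 16, 6, 16] -> [9, 16] and [6, 16]
  Split: [9, 16] -> [9] and [16]
  Merge: [9] + [16] -> [9, 16]
  Split: [6, 16] -> [6] and [16]
  Merge: [6] + [16] -> [6, 16]
Merge: [9, 16] + [6, 16] -> [6, 9, 16, 16]

Final sorted array: [6, 9, 16, 16]

The merge sort proceeds by recursively splitting the array and merging sorted halves.
After all merges, the sorted array is [6, 9, 16, 16].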